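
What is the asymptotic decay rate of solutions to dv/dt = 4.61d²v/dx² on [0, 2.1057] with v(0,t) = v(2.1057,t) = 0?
Eigenvalues: λₙ = 4.61n²π²/2.1057².
First three modes:
  n=1: λ₁ = 4.61π²/2.1057² ≈ 10.261
  n=2: λ₂ = 18.44π²/2.1057² ≈ 41.046 (4× faster decay)
  n=3: λ₃ = 41.49π²/2.1057² ≈ 92.353 (9× faster decay)
As t → ∞, higher modes decay exponentially faster. The n=1 mode dominates: v ~ c₁ sin(πx/2.1057) e^{-λ₁t}.
Decay rate: λ₁ = 4.61π²/2.1057² ≈ 10.261.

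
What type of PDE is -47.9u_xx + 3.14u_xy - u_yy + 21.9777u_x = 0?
With A = -47.9, B = 3.14, C = -1, the discriminant is -181.7404. This is an elliptic PDE.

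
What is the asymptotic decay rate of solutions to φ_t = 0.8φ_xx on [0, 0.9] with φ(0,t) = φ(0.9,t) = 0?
Eigenvalues: λₙ = 0.8n²π²/0.9².
First three modes:
  n=1: λ₁ = 0.8π²/0.9² ≈ 9.748
  n=2: λ₂ = 3.2π²/0.9² ≈ 38.991 (4× faster decay)
  n=3: λ₃ = 7.2π²/0.9² ≈ 87.73 (9× faster decay)
As t → ∞, higher modes decay exponentially faster. The n=1 mode dominates: φ ~ c₁ sin(πx/0.9) e^{-λ₁t}.
Decay rate: λ₁ = 0.8π²/0.9² ≈ 9.748.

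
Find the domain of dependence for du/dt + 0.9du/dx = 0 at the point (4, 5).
A single point: x = -0.5. The characteristic through (4, 5) is x - 0.9t = const, so x = 4 - 0.9·5 = -0.5.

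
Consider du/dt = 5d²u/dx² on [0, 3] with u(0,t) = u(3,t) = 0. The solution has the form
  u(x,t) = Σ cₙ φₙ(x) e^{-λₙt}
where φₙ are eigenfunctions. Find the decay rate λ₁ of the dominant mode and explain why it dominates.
Eigenvalues: λₙ = 5n²π²/3².
First three modes:
  n=1: λ₁ = 5π²/3² ≈ 5.483
  n=2: λ₂ = 20π²/3² ≈ 21.932 (4× faster decay)
  n=3: λ₃ = 45π²/3² ≈ 49.348 (9× faster decay)
As t → ∞, higher modes decay exponentially faster. The n=1 mode dominates: u ~ c₁ sin(πx/3) e^{-λ₁t}.
Decay rate: λ₁ = 5π²/3² ≈ 5.483.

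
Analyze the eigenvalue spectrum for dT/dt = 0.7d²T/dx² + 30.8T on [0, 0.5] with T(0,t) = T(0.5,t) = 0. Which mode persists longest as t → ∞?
Eigenvalues: λₙ = 0.7n²π²/0.5² - 30.8.
First three modes:
  n=1: λ₁ = 0.7π²/0.5² - 30.8 ≈ -3.165
  n=2: λ₂ = 2.8π²/0.5² - 30.8 ≈ 79.74
  n=3: λ₃ = 6.3π²/0.5² - 30.8 ≈ 217.914
Since 0.7π²/0.5² ≈ 27.635 < 30.8, λ₁ < 0.
The n=1 mode grows fastest (−λₙ is largest for n=1) → dominates.
Asymptotic: T ~ c₁ sin(πx/0.5) e^{3.165t} (exponential growth at rate −λ₁ ≈ 3.165).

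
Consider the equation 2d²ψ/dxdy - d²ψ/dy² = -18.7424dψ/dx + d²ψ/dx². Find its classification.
Rewriting in standard form: -d²ψ/dx² + 2d²ψ/dxdy - d²ψ/dy² + 18.7424dψ/dx = 0. Parabolic. (A = -1, B = 2, C = -1 gives B² - 4AC = 0.)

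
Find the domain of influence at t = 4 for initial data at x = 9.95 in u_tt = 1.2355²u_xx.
Domain of influence: [5.008, 14.892]. Data at x = 9.95 spreads outward at speed 1.2355.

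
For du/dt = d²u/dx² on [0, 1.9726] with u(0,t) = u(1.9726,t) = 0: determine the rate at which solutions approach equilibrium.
Eigenvalues: λₙ = n²π²/1.9726².
First three modes:
  n=1: λ₁ = π²/1.9726² ≈ 2.536
  n=2: λ₂ = 4π²/1.9726² ≈ 10.146 (4× faster decay)
  n=3: λ₃ = 9π²/1.9726² ≈ 22.828 (9× faster decay)
As t → ∞, higher modes decay exponentially faster. The n=1 mode dominates: u ~ c₁ sin(πx/1.9726) e^{-λ₁t}.
Decay rate: λ₁ = π²/1.9726² ≈ 2.536.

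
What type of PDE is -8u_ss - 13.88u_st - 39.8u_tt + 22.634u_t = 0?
With A = -8, B = -13.88, C = -39.8, the discriminant is -1080.9456. This is an elliptic PDE.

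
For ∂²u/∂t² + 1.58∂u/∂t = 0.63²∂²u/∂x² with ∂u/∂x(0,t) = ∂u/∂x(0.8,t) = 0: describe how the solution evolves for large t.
u → constant (steady state). Damping (γ=1.58) dissipates the nonconstant modes; with Neumann BCs the spatial average obeys M''+γM'=0 and tends to a finite limit.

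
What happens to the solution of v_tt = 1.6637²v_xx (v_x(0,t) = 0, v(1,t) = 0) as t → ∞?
v oscillates (no decay). Energy is conserved; the solution oscillates indefinitely as standing waves.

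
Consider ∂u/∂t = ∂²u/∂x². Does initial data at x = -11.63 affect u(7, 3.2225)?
Yes, for any finite x. The heat equation has infinite propagation speed, so all initial data affects all points at any t > 0.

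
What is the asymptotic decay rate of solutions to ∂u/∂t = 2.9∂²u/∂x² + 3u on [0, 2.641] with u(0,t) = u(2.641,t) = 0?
Eigenvalues: λₙ = 2.9n²π²/2.641² - 3.
First three modes:
  n=1: λ₁ = 2.9π²/2.641² - 3 ≈ 1.104
  n=2: λ₂ = 11.6π²/2.641² - 3 ≈ 13.414
  n=3: λ₃ = 26.1π²/2.641² - 3 ≈ 33.932
Since 2.9π²/2.641² ≈ 4.104 > 3, all λₙ > 0.
The n=1 mode decays slowest → dominates as t → ∞.
Asymptotic: u ~ c₁ sin(πx/2.641) e^{-λ₁t} with decay rate λ₁ ≈ 1.104.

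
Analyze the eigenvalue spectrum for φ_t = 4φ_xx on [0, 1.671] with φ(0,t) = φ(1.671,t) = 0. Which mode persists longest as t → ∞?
Eigenvalues: λₙ = 4n²π²/1.671².
First three modes:
  n=1: λ₁ = 4π²/1.671² ≈ 14.139
  n=2: λ₂ = 16π²/1.671² ≈ 56.554 (4× faster decay)
  n=3: λ₃ = 36π²/1.671² ≈ 127.248 (9× faster decay)
As t → ∞, higher modes decay exponentially faster. The n=1 mode dominates: φ ~ c₁ sin(πx/1.671) e^{-λ₁t}.
Decay rate: λ₁ = 4π²/1.671² ≈ 14.139.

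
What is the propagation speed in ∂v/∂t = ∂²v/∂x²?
Infinite. The heat equation is parabolic, not hyperbolic, so disturbances propagate instantly.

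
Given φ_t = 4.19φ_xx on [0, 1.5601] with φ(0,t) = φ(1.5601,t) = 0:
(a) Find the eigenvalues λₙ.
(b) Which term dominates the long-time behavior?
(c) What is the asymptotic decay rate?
Eigenvalues: λₙ = 4.19n²π²/1.5601².
First three modes:
  n=1: λ₁ = 4.19π²/1.5601² ≈ 16.991
  n=2: λ₂ = 16.76π²/1.5601² ≈ 67.962 (4× faster decay)
  n=3: λ₃ = 37.71π²/1.5601² ≈ 152.915 (9× faster decay)
As t → ∞, higher modes decay exponentially faster. The n=1 mode dominates: φ ~ c₁ sin(πx/1.5601) e^{-λ₁t}.
Decay rate: λ₁ = 4.19π²/1.5601² ≈ 16.991.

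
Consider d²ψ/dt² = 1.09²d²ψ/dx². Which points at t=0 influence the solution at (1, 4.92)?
Domain of dependence: [-4.3628, 6.3628]. Signals travel at speed 1.09, so data within |x - 1| ≤ 1.09·4.92 = 5.3628 can reach the point.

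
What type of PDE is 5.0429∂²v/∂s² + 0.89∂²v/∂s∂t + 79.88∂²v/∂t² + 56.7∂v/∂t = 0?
With A = 5.0429, B = 0.89, C = 79.88, the discriminant is -1610.515308. This is an elliptic PDE.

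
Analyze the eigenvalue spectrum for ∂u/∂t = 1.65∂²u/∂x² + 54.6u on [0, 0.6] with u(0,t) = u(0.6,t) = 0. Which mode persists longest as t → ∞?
Eigenvalues: λₙ = 1.65n²π²/0.6² - 54.6.
First three modes:
  n=1: λ₁ = 1.65π²/0.6² - 54.6 ≈ -9.364
  n=2: λ₂ = 6.6π²/0.6² - 54.6 ≈ 126.343
  n=3: λ₃ = 14.85π²/0.6² - 54.6 ≈ 352.521
Since 1.65π²/0.6² ≈ 45.236 < 54.6, λ₁ < 0.
The n=1 mode grows fastest (−λₙ is largest for n=1) → dominates.
Asymptotic: u ~ c₁ sin(πx/0.6) e^{9.364t} (exponential growth at rate −λ₁ ≈ 9.364).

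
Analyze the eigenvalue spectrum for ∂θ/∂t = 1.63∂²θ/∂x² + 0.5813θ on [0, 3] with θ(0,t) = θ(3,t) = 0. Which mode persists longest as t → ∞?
Eigenvalues: λₙ = 1.63n²π²/3² - 0.5813.
First three modes:
  n=1: λ₁ = 1.63π²/3² - 0.5813 ≈ 1.206
  n=2: λ₂ = 6.52π²/3² - 0.5813 ≈ 6.569
  n=3: λ₃ = 14.67π²/3² - 0.5813 ≈ 15.506
Since 1.63π²/3² ≈ 1.787 > 0.5813, all λₙ > 0.
The n=1 mode decays slowest → dominates as t → ∞.
Asymptotic: θ ~ c₁ sin(πx/3) e^{-λ₁t} with decay rate λ₁ ≈ 1.206.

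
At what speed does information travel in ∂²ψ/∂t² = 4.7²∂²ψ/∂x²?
Speed = 4.7. Information travels along characteristics x = x₀ ± 4.7t.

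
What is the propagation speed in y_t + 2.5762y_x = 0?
Speed = 2.5762. Information travels along x - 2.5762t = const (rightward).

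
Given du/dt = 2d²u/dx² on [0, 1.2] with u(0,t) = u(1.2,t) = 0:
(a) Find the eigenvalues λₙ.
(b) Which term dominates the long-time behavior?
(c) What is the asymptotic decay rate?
Eigenvalues: λₙ = 2n²π²/1.2².
First three modes:
  n=1: λ₁ = 2π²/1.2² ≈ 13.708
  n=2: λ₂ = 8π²/1.2² ≈ 54.831 (4× faster decay)
  n=3: λ₃ = 18π²/1.2² ≈ 123.37 (9× faster decay)
As t → ∞, higher modes decay exponentially faster. The n=1 mode dominates: u ~ c₁ sin(πx/1.2) e^{-λ₁t}.
Decay rate: λ₁ = 2π²/1.2² ≈ 13.708.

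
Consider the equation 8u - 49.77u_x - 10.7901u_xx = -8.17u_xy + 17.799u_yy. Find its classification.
Rewriting in standard form: -10.7901u_xx + 8.17u_xy - 17.799u_yy - 49.77u_x + 8u = 0. Elliptic. (A = -10.7901, B = 8.17, C = -17.799 gives B² - 4AC = -701.4630596.)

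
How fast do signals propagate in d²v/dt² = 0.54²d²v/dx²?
Speed = 0.54. Information travels along characteristics x = x₀ ± 0.54t.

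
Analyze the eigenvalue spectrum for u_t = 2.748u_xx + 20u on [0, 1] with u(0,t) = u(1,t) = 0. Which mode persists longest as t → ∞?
Eigenvalues: λₙ = 2.748n²π²/1² - 20.
First three modes:
  n=1: λ₁ = 2.748π² - 20 ≈ 7.122
  n=2: λ₂ = 10.992π² - 20 ≈ 88.487
  n=3: λ₃ = 24.732π² - 20 ≈ 224.095
Since 2.748π² ≈ 27.122 > 20, all λₙ > 0.
The n=1 mode decays slowest → dominates as t → ∞.
Asymptotic: u ~ c₁ sin(πx/1) e^{-λ₁t} with decay rate λ₁ ≈ 7.122.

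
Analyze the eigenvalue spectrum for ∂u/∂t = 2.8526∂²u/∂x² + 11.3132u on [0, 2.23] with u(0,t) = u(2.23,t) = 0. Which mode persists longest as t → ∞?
Eigenvalues: λₙ = 2.8526n²π²/2.23² - 11.3132.
First three modes:
  n=1: λ₁ = 2.8526π²/2.23² - 11.3132 ≈ -5.652
  n=2: λ₂ = 11.4104π²/2.23² - 11.3132 ≈ 11.333
  n=3: λ₃ = 25.6734π²/2.23² - 11.3132 ≈ 39.64
Since 2.8526π²/2.23² ≈ 5.661 < 11.3132, λ₁ < 0.
The n=1 mode grows fastest (−λₙ is largest for n=1) → dominates.
Asymptotic: u ~ c₁ sin(πx/2.23) e^{5.652t} (exponential growth at rate −λ₁ ≈ 5.652).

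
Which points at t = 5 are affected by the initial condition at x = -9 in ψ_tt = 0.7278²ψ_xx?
Domain of influence: [-12.639, -5.361]. Data at x = -9 spreads outward at speed 0.7278.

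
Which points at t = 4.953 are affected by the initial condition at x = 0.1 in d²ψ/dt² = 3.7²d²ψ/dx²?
Domain of influence: [-18.2261, 18.4261]. Data at x = 0.1 spreads outward at speed 3.7.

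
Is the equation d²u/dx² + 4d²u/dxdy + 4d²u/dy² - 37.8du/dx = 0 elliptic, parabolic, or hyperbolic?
Computing B² - 4AC with A = 1, B = 4, C = 4: discriminant = 0 (zero). Answer: parabolic.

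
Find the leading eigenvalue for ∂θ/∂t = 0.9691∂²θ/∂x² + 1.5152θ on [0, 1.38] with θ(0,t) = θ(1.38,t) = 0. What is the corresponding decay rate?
Eigenvalues: λₙ = 0.9691n²π²/1.38² - 1.5152.
First three modes:
  n=1: λ₁ = 0.9691π²/1.38² - 1.5152 ≈ 3.507
  n=2: λ₂ = 3.8764π²/1.38² - 1.5152 ≈ 18.574
  n=3: λ₃ = 8.7219π²/1.38² - 1.5152 ≈ 43.686
Since 0.9691π²/1.38² ≈ 5.022 > 1.5152, all λₙ > 0.
The n=1 mode decays slowest → dominates as t → ∞.
Asymptotic: θ ~ c₁ sin(πx/1.38) e^{-λ₁t} with decay rate λ₁ ≈ 3.507.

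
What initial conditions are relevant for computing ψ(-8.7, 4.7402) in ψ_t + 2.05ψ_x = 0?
A single point: x = -18.41741. The characteristic through (-8.7, 4.7402) is x - 2.05t = const, so x = -8.7 - 2.05·4.7402 = -18.41741.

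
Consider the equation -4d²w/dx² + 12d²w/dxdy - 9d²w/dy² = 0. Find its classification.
Parabolic. (A = -4, B = 12, C = -9 gives B² - 4AC = 0.)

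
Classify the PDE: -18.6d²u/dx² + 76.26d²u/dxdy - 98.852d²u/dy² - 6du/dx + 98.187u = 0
A = -18.6, B = 76.26, C = -98.852. Discriminant B² - 4AC = -1539.0012. Since -1539.0012 < 0, elliptic.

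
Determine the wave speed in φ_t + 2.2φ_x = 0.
Speed = 2.2. Information travels along x - 2.2t = const (rightward).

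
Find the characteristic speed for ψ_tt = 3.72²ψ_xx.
Speed = 3.72. Information travels along characteristics x = x₀ ± 3.72t.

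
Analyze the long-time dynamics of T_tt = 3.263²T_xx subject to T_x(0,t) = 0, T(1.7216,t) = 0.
Long-time behavior: T oscillates (no decay). Energy is conserved; the solution oscillates indefinitely as standing waves.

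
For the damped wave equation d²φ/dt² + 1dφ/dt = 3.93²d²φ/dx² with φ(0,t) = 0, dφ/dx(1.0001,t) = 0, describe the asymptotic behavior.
φ → 0. Damping (γ=1) dissipates energy; oscillations decay exponentially.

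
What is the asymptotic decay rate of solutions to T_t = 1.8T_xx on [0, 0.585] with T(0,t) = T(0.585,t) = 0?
Eigenvalues: λₙ = 1.8n²π²/0.585².
First three modes:
  n=1: λ₁ = 1.8π²/0.585² ≈ 51.911
  n=2: λ₂ = 7.2π²/0.585² ≈ 207.645 (4× faster decay)
  n=3: λ₃ = 16.2π²/0.585² ≈ 467.2 (9× faster decay)
As t → ∞, higher modes decay exponentially faster. The n=1 mode dominates: T ~ c₁ sin(πx/0.585) e^{-λ₁t}.
Decay rate: λ₁ = 1.8π²/0.585² ≈ 51.911.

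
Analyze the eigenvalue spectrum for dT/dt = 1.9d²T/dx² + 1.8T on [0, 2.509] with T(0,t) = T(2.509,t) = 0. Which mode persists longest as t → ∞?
Eigenvalues: λₙ = 1.9n²π²/2.509² - 1.8.
First three modes:
  n=1: λ₁ = 1.9π²/2.509² - 1.8 ≈ 1.179
  n=2: λ₂ = 7.6π²/2.509² - 1.8 ≈ 10.115
  n=3: λ₃ = 17.1π²/2.509² - 1.8 ≈ 25.01
Since 1.9π²/2.509² ≈ 2.979 > 1.8, all λₙ > 0.
The n=1 mode decays slowest → dominates as t → ∞.
Asymptotic: T ~ c₁ sin(πx/2.509) e^{-λ₁t} with decay rate λ₁ ≈ 1.179.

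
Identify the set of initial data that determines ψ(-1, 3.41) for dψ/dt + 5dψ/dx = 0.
A single point: x = -18.05. The characteristic through (-1, 3.41) is x - 5t = const, so x = -1 - 5·3.41 = -18.05.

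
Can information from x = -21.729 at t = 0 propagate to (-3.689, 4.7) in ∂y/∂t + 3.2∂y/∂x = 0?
No. Only data at x = -18.729 affects (-3.689, 4.7). Advection has one-way propagation along characteristics.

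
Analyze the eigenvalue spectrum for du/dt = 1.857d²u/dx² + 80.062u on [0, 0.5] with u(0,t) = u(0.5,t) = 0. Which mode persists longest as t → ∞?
Eigenvalues: λₙ = 1.857n²π²/0.5² - 80.062.
First three modes:
  n=1: λ₁ = 1.857π²/0.5² - 80.062 ≈ -6.751
  n=2: λ₂ = 7.428π²/0.5² - 80.062 ≈ 213.184
  n=3: λ₃ = 16.713π²/0.5² - 80.062 ≈ 579.741
Since 1.857π²/0.5² ≈ 73.311 < 80.062, λ₁ < 0.
The n=1 mode grows fastest (−λₙ is largest for n=1) → dominates.
Asymptotic: u ~ c₁ sin(πx/0.5) e^{6.751t} (exponential growth at rate −λ₁ ≈ 6.751).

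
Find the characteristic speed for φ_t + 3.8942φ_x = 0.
Speed = 3.8942. Information travels along x - 3.8942t = const (rightward).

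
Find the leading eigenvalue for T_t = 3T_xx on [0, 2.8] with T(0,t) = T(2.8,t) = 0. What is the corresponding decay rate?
Eigenvalues: λₙ = 3n²π²/2.8².
First three modes:
  n=1: λ₁ = 3π²/2.8² ≈ 3.777
  n=2: λ₂ = 12π²/2.8² ≈ 15.107 (4× faster decay)
  n=3: λ₃ = 27π²/2.8² ≈ 33.99 (9× faster decay)
As t → ∞, higher modes decay exponentially faster. The n=1 mode dominates: T ~ c₁ sin(πx/2.8) e^{-λ₁t}.
Decay rate: λ₁ = 3π²/2.8² ≈ 3.777.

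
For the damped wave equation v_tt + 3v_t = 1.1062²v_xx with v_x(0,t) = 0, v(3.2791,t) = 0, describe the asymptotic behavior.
v → 0. Damping (γ=3) dissipates energy; oscillations decay exponentially.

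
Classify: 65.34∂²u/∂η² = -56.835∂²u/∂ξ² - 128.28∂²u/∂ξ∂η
Rewriting in standard form: 56.835∂²u/∂ξ² + 128.28∂²u/∂ξ∂η + 65.34∂²u/∂η² = 0. Hyperbolic (discriminant = 1601.3628).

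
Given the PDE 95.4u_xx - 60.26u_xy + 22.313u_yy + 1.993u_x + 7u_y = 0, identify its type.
The second-order coefficients are A = 95.4, B = -60.26, C = 22.313. Since B² - 4AC = -4883.3732 < 0, this is an elliptic PDE.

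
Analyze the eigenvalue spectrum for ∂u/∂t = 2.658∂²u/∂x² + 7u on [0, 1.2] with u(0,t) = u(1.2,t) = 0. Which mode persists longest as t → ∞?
Eigenvalues: λₙ = 2.658n²π²/1.2² - 7.
First three modes:
  n=1: λ₁ = 2.658π²/1.2² - 7 ≈ 11.218
  n=2: λ₂ = 10.632π²/1.2² - 7 ≈ 65.871
  n=3: λ₃ = 23.922π²/1.2² - 7 ≈ 156.959
Since 2.658π²/1.2² ≈ 18.218 > 7, all λₙ > 0.
The n=1 mode decays slowest → dominates as t → ∞.
Asymptotic: u ~ c₁ sin(πx/1.2) e^{-λ₁t} with decay rate λ₁ ≈ 11.218.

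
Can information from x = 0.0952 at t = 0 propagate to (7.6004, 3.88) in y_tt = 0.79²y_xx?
No. The domain of dependence is [4.5352, 10.6656], and 0.0952 is outside this interval.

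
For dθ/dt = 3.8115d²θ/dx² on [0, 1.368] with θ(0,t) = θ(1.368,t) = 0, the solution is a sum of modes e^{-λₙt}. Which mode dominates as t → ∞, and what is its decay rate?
Eigenvalues: λₙ = 3.8115n²π²/1.368².
First three modes:
  n=1: λ₁ = 3.8115π²/1.368² ≈ 20.101
  n=2: λ₂ = 15.246π²/1.368² ≈ 80.405 (4× faster decay)
  n=3: λ₃ = 34.3035π²/1.368² ≈ 180.911 (9× faster decay)
As t → ∞, higher modes decay exponentially faster. The n=1 mode dominates: θ ~ c₁ sin(πx/1.368) e^{-λ₁t}.
Decay rate: λ₁ = 3.8115π²/1.368² ≈ 20.101.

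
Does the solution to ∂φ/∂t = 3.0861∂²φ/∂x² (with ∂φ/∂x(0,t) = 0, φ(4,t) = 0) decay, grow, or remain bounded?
φ → 0. Heat escapes through the Dirichlet boundary.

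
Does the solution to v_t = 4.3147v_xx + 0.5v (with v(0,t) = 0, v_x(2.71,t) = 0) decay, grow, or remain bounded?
v → 0. Diffusion dominates reaction (r=0.5 < κπ²/(4L²)≈1.45); solution decays.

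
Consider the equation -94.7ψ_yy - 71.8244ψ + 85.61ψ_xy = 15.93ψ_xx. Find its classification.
Rewriting in standard form: -15.93ψ_xx + 85.61ψ_xy - 94.7ψ_yy - 71.8244ψ = 0. Hyperbolic. (A = -15.93, B = 85.61, C = -94.7 gives B² - 4AC = 1294.7881.)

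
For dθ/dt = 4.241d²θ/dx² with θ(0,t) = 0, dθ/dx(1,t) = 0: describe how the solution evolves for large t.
θ → 0. Heat escapes through the Dirichlet boundary.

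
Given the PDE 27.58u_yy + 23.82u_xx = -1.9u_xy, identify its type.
Rewriting in standard form: 23.82u_xx + 1.9u_xy + 27.58u_yy = 0. The second-order coefficients are A = 23.82, B = 1.9, C = 27.58. Since B² - 4AC = -2624.2124 < 0, this is an elliptic PDE.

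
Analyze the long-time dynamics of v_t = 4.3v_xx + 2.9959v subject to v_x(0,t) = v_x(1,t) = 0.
Long-time behavior: v grows unboundedly. With Neumann BCs the constant mode has diffusion eigenvalue 0, so any r > 0 makes it grow like e^(2.9959t); solution grows exponentially.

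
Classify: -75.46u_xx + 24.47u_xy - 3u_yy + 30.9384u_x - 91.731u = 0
Elliptic (discriminant = -306.7391).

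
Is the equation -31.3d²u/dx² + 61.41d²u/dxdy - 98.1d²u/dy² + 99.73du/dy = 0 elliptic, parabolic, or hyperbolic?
Computing B² - 4AC with A = -31.3, B = 61.41, C = -98.1: discriminant = -8510.9319 (negative). Answer: elliptic.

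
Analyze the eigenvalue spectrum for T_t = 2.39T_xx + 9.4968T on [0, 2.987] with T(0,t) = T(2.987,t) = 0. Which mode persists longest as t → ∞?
Eigenvalues: λₙ = 2.39n²π²/2.987² - 9.4968.
First three modes:
  n=1: λ₁ = 2.39π²/2.987² - 9.4968 ≈ -6.853
  n=2: λ₂ = 9.56π²/2.987² - 9.4968 ≈ 1.078
  n=3: λ₃ = 21.51π²/2.987² - 9.4968 ≈ 14.297
Since 2.39π²/2.987² ≈ 2.644 < 9.4968, λ₁ < 0.
The n=1 mode grows fastest (−λₙ is largest for n=1) → dominates.
Asymptotic: T ~ c₁ sin(πx/2.987) e^{6.853t} (exponential growth at rate −λ₁ ≈ 6.853).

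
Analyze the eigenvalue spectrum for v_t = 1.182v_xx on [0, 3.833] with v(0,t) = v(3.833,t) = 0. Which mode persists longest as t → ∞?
Eigenvalues: λₙ = 1.182n²π²/3.833².
First three modes:
  n=1: λ₁ = 1.182π²/3.833² ≈ 0.794
  n=2: λ₂ = 4.728π²/3.833² ≈ 3.176 (4× faster decay)
  n=3: λ₃ = 10.638π²/3.833² ≈ 7.146 (9× faster decay)
As t → ∞, higher modes decay exponentially faster. The n=1 mode dominates: v ~ c₁ sin(πx/3.833) e^{-λ₁t}.
Decay rate: λ₁ = 1.182π²/3.833² ≈ 0.794.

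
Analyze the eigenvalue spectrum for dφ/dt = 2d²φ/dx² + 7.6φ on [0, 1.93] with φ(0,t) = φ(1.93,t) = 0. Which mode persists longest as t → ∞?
Eigenvalues: λₙ = 2n²π²/1.93² - 7.6.
First three modes:
  n=1: λ₁ = 2π²/1.93² - 7.6 ≈ -2.301
  n=2: λ₂ = 8π²/1.93² - 7.6 ≈ 13.597
  n=3: λ₃ = 18π²/1.93² - 7.6 ≈ 40.093
Since 2π²/1.93² ≈ 5.299 < 7.6, λ₁ < 0.
The n=1 mode grows fastest (−λₙ is largest for n=1) → dominates.
Asymptotic: φ ~ c₁ sin(πx/1.93) e^{2.301t} (exponential growth at rate −λ₁ ≈ 2.301).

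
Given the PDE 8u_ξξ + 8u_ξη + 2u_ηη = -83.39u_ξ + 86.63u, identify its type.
Rewriting in standard form: 8u_ξξ + 8u_ξη + 2u_ηη + 83.39u_ξ - 86.63u = 0. The second-order coefficients are A = 8, B = 8, C = 2. Since B² - 4AC = 0 = 0, this is a parabolic PDE.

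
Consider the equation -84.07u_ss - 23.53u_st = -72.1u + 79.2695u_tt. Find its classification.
Rewriting in standard form: -84.07u_ss - 23.53u_st - 79.2695u_tt + 72.1u = 0. Elliptic. (A = -84.07, B = -23.53, C = -79.2695 gives B² - 4AC = -26103.08656.)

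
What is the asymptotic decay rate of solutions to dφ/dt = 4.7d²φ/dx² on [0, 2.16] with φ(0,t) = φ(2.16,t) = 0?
Eigenvalues: λₙ = 4.7n²π²/2.16².
First three modes:
  n=1: λ₁ = 4.7π²/2.16² ≈ 9.942
  n=2: λ₂ = 18.8π²/2.16² ≈ 39.769 (4× faster decay)
  n=3: λ₃ = 42.3π²/2.16² ≈ 89.481 (9× faster decay)
As t → ∞, higher modes decay exponentially faster. The n=1 mode dominates: φ ~ c₁ sin(πx/2.16) e^{-λ₁t}.
Decay rate: λ₁ = 4.7π²/2.16² ≈ 9.942.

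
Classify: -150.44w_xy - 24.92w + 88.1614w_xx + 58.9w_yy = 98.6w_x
Rewriting in standard form: 88.1614w_xx - 150.44w_xy + 58.9w_yy - 98.6w_x - 24.92w = 0. Hyperbolic (discriminant = 1861.36776).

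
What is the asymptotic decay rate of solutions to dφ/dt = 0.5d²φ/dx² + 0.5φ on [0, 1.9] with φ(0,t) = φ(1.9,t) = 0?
Eigenvalues: λₙ = 0.5n²π²/1.9² - 0.5.
First three modes:
  n=1: λ₁ = 0.5π²/1.9² - 0.5 ≈ 0.867
  n=2: λ₂ = 2π²/1.9² - 0.5 ≈ 4.968
  n=3: λ₃ = 4.5π²/1.9² - 0.5 ≈ 11.803
Since 0.5π²/1.9² ≈ 1.367 > 0.5, all λₙ > 0.
The n=1 mode decays slowest → dominates as t → ∞.
Asymptotic: φ ~ c₁ sin(πx/1.9) e^{-λ₁t} with decay rate λ₁ ≈ 0.867.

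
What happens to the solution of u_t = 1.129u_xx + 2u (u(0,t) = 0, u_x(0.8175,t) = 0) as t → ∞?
u → 0. Diffusion dominates reaction (r=2 < κπ²/(4L²)≈4.17); solution decays.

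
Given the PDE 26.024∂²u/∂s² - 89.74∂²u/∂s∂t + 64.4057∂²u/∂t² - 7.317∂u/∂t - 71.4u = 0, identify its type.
The second-order coefficients are A = 26.024, B = -89.74, C = 64.4057. Since B² - 4AC = 1348.8918528 > 0, this is a hyperbolic PDE.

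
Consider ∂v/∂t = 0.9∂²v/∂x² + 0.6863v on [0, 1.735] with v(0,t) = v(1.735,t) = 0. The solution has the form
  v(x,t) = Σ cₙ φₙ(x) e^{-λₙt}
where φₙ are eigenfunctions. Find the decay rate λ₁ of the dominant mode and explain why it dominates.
Eigenvalues: λₙ = 0.9n²π²/1.735² - 0.6863.
First three modes:
  n=1: λ₁ = 0.9π²/1.735² - 0.6863 ≈ 2.265
  n=2: λ₂ = 3.6π²/1.735² - 0.6863 ≈ 11.117
  n=3: λ₃ = 8.1π²/1.735² - 0.6863 ≈ 25.871
Since 0.9π²/1.735² ≈ 2.951 > 0.6863, all λₙ > 0.
The n=1 mode decays slowest → dominates as t → ∞.
Asymptotic: v ~ c₁ sin(πx/1.735) e^{-λ₁t} with decay rate λ₁ ≈ 2.265.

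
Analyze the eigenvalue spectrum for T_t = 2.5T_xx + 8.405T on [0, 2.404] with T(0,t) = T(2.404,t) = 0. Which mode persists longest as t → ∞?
Eigenvalues: λₙ = 2.5n²π²/2.404² - 8.405.
First three modes:
  n=1: λ₁ = 2.5π²/2.404² - 8.405 ≈ -4.136
  n=2: λ₂ = 10π²/2.404² - 8.405 ≈ 8.673
  n=3: λ₃ = 22.5π²/2.404² - 8.405 ≈ 30.02
Since 2.5π²/2.404² ≈ 4.269 < 8.405, λ₁ < 0.
The n=1 mode grows fastest (−λₙ is largest for n=1) → dominates.
Asymptotic: T ~ c₁ sin(πx/2.404) e^{4.136t} (exponential growth at rate −λ₁ ≈ 4.136).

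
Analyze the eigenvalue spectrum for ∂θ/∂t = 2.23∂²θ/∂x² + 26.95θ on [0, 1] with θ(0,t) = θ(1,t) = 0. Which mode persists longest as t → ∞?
Eigenvalues: λₙ = 2.23n²π²/1² - 26.95.
First three modes:
  n=1: λ₁ = 2.23π² - 26.95 ≈ -4.941
  n=2: λ₂ = 8.92π² - 26.95 ≈ 61.087
  n=3: λ₃ = 20.07π² - 26.95 ≈ 171.133
Since 2.23π² ≈ 22.009 < 26.95, λ₁ < 0.
The n=1 mode grows fastest (−λₙ is largest for n=1) → dominates.
Asymptotic: θ ~ c₁ sin(πx/1) e^{4.941t} (exponential growth at rate −λ₁ ≈ 4.941).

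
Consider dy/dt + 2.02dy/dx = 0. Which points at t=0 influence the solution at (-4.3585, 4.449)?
A single point: x = -13.34548. The characteristic through (-4.3585, 4.449) is x - 2.02t = const, so x = -4.3585 - 2.02·4.449 = -13.34548.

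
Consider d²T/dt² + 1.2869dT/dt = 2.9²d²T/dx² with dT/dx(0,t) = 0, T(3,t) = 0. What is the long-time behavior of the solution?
As t → ∞, T → 0. Damping (γ=1.2869) dissipates energy; oscillations decay exponentially.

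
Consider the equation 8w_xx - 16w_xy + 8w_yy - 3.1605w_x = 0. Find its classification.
Parabolic. (A = 8, B = -16, C = 8 gives B² - 4AC = 0.)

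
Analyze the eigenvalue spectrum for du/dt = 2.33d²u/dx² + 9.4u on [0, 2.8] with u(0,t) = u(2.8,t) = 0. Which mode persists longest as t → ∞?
Eigenvalues: λₙ = 2.33n²π²/2.8² - 9.4.
First three modes:
  n=1: λ₁ = 2.33π²/2.8² - 9.4 ≈ -6.467
  n=2: λ₂ = 9.32π²/2.8² - 9.4 ≈ 2.333
  n=3: λ₃ = 20.97π²/2.8² - 9.4 ≈ 16.999
Since 2.33π²/2.8² ≈ 2.933 < 9.4, λ₁ < 0.
The n=1 mode grows fastest (−λₙ is largest for n=1) → dominates.
Asymptotic: u ~ c₁ sin(πx/2.8) e^{6.467t} (exponential growth at rate −λ₁ ≈ 6.467).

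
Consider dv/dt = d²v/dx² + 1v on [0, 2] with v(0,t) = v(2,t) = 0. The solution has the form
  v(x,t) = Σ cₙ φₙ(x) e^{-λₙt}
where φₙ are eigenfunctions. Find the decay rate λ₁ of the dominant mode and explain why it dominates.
Eigenvalues: λₙ = n²π²/2² - 1.
First three modes:
  n=1: λ₁ = π²/2² - 1 ≈ 1.467
  n=2: λ₂ = 4π²/2² - 1 ≈ 8.87
  n=3: λ₃ = 9π²/2² - 1 ≈ 21.207
Since π²/2² ≈ 2.467 > 1, all λₙ > 0.
The n=1 mode decays slowest → dominates as t → ∞.
Asymptotic: v ~ c₁ sin(πx/2) e^{-λ₁t} with decay rate λ₁ ≈ 1.467.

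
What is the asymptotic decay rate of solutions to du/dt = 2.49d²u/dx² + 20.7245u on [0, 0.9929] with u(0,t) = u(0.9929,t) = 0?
Eigenvalues: λₙ = 2.49n²π²/0.9929² - 20.7245.
First three modes:
  n=1: λ₁ = 2.49π²/0.9929² - 20.7245 ≈ 4.204
  n=2: λ₂ = 9.96π²/0.9929² - 20.7245 ≈ 78.988
  n=3: λ₃ = 22.41π²/0.9929² - 20.7245 ≈ 203.628
Since 2.49π²/0.9929² ≈ 24.928 > 20.7245, all λₙ > 0.
The n=1 mode decays slowest → dominates as t → ∞.
Asymptotic: u ~ c₁ sin(πx/0.9929) e^{-λ₁t} with decay rate λ₁ ≈ 4.204.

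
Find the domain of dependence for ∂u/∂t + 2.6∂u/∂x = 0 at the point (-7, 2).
A single point: x = -12.2. The characteristic through (-7, 2) is x - 2.6t = const, so x = -7 - 2.6·2 = -12.2.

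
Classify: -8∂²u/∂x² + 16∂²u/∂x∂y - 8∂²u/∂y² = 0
Parabolic (discriminant = 0).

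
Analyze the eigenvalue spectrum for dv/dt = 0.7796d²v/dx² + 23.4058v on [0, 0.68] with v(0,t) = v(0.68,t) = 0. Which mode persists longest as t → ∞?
Eigenvalues: λₙ = 0.7796n²π²/0.68² - 23.4058.
First three modes:
  n=1: λ₁ = 0.7796π²/0.68² - 23.4058 ≈ -6.766
  n=2: λ₂ = 3.1184π²/0.68² - 23.4058 ≈ 43.154
  n=3: λ₃ = 7.0164π²/0.68² - 23.4058 ≈ 126.354
Since 0.7796π²/0.68² ≈ 16.64 < 23.4058, λ₁ < 0.
The n=1 mode grows fastest (−λₙ is largest for n=1) → dominates.
Asymptotic: v ~ c₁ sin(πx/0.68) e^{6.766t} (exponential growth at rate −λ₁ ≈ 6.766).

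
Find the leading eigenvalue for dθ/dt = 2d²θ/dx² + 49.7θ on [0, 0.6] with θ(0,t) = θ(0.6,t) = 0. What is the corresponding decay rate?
Eigenvalues: λₙ = 2n²π²/0.6² - 49.7.
First three modes:
  n=1: λ₁ = 2π²/0.6² - 49.7 ≈ 5.131
  n=2: λ₂ = 8π²/0.6² - 49.7 ≈ 169.625
  n=3: λ₃ = 18π²/0.6² - 49.7 ≈ 443.78
Since 2π²/0.6² ≈ 54.831 > 49.7, all λₙ > 0.
The n=1 mode decays slowest → dominates as t → ∞.
Asymptotic: θ ~ c₁ sin(πx/0.6) e^{-λ₁t} with decay rate λ₁ ≈ 5.131.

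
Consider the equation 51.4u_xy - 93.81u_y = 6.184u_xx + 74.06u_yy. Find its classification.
Rewriting in standard form: -6.184u_xx + 51.4u_xy - 74.06u_yy - 93.81u_y = 0. Hyperbolic. (A = -6.184, B = 51.4, C = -74.06 gives B² - 4AC = 810.01184.)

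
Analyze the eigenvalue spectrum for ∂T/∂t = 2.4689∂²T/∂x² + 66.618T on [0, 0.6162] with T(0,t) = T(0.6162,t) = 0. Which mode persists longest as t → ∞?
Eigenvalues: λₙ = 2.4689n²π²/0.6162² - 66.618.
First three modes:
  n=1: λ₁ = 2.4689π²/0.6162² - 66.618 ≈ -2.444
  n=2: λ₂ = 9.8756π²/0.6162² - 66.618 ≈ 190.078
  n=3: λ₃ = 22.2201π²/0.6162² - 66.618 ≈ 510.949
Since 2.4689π²/0.6162² ≈ 64.174 < 66.618, λ₁ < 0.
The n=1 mode grows fastest (−λₙ is largest for n=1) → dominates.
Asymptotic: T ~ c₁ sin(πx/0.6162) e^{2.444t} (exponential growth at rate −λ₁ ≈ 2.444).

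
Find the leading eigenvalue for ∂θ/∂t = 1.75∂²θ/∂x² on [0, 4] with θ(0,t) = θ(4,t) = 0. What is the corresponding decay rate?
Eigenvalues: λₙ = 1.75n²π²/4².
First three modes:
  n=1: λ₁ = 1.75π²/4² ≈ 1.079
  n=2: λ₂ = 7π²/4² ≈ 4.318 (4× faster decay)
  n=3: λ₃ = 15.75π²/4² ≈ 9.715 (9× faster decay)
As t → ∞, higher modes decay exponentially faster. The n=1 mode dominates: θ ~ c₁ sin(πx/4) e^{-λ₁t}.
Decay rate: λ₁ = 1.75π²/4² ≈ 1.079.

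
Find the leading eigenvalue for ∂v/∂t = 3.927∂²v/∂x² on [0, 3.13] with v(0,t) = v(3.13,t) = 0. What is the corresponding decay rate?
Eigenvalues: λₙ = 3.927n²π²/3.13².
First three modes:
  n=1: λ₁ = 3.927π²/3.13² ≈ 3.956
  n=2: λ₂ = 15.708π²/3.13² ≈ 15.825 (4× faster decay)
  n=3: λ₃ = 35.343π²/3.13² ≈ 35.605 (9× faster decay)
As t → ∞, higher modes decay exponentially faster. The n=1 mode dominates: v ~ c₁ sin(πx/3.13) e^{-λ₁t}.
Decay rate: λ₁ = 3.927π²/3.13² ≈ 3.956.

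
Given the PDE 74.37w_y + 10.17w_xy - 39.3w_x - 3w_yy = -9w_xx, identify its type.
Rewriting in standard form: 9w_xx + 10.17w_xy - 3w_yy - 39.3w_x + 74.37w_y = 0. The second-order coefficients are A = 9, B = 10.17, C = -3. Since B² - 4AC = 211.4289 > 0, this is a hyperbolic PDE.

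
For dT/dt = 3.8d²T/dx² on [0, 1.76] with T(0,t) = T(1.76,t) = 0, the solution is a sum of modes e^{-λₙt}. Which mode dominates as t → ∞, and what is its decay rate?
Eigenvalues: λₙ = 3.8n²π²/1.76².
First three modes:
  n=1: λ₁ = 3.8π²/1.76² ≈ 12.108
  n=2: λ₂ = 15.2π²/1.76² ≈ 48.43 (4× faster decay)
  n=3: λ₃ = 34.2π²/1.76² ≈ 108.968 (9× faster decay)
As t → ∞, higher modes decay exponentially faster. The n=1 mode dominates: T ~ c₁ sin(πx/1.76) e^{-λ₁t}.
Decay rate: λ₁ = 3.8π²/1.76² ≈ 12.108.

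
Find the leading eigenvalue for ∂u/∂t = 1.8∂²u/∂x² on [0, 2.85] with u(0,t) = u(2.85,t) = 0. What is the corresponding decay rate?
Eigenvalues: λₙ = 1.8n²π²/2.85².
First three modes:
  n=1: λ₁ = 1.8π²/2.85² ≈ 2.187
  n=2: λ₂ = 7.2π²/2.85² ≈ 8.749 (4× faster decay)
  n=3: λ₃ = 16.2π²/2.85² ≈ 19.685 (9× faster decay)
As t → ∞, higher modes decay exponentially faster. The n=1 mode dominates: u ~ c₁ sin(πx/2.85) e^{-λ₁t}.
Decay rate: λ₁ = 1.8π²/2.85² ≈ 2.187.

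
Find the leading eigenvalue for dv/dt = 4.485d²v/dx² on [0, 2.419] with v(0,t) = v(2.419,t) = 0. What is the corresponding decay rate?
Eigenvalues: λₙ = 4.485n²π²/2.419².
First three modes:
  n=1: λ₁ = 4.485π²/2.419² ≈ 7.565
  n=2: λ₂ = 17.94π²/2.419² ≈ 30.259 (4× faster decay)
  n=3: λ₃ = 40.365π²/2.419² ≈ 68.082 (9× faster decay)
As t → ∞, higher modes decay exponentially faster. The n=1 mode dominates: v ~ c₁ sin(πx/2.419) e^{-λ₁t}.
Decay rate: λ₁ = 4.485π²/2.419² ≈ 7.565.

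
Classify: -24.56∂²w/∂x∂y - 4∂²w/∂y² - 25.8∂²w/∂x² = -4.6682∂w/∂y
Rewriting in standard form: -25.8∂²w/∂x² - 24.56∂²w/∂x∂y - 4∂²w/∂y² + 4.6682∂w/∂y = 0. Hyperbolic (discriminant = 190.3936).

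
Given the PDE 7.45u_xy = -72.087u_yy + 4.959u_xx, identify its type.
Rewriting in standard form: -4.959u_xx + 7.45u_xy + 72.087u_yy = 0. The second-order coefficients are A = -4.959, B = 7.45, C = 72.087. Since B² - 4AC = 1485.420232 > 0, this is a hyperbolic PDE.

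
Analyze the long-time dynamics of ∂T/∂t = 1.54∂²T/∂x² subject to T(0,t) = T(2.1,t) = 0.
Long-time behavior: T → 0. Heat diffuses out through both boundaries.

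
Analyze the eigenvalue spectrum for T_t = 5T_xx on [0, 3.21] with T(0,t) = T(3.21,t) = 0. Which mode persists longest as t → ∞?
Eigenvalues: λₙ = 5n²π²/3.21².
First three modes:
  n=1: λ₁ = 5π²/3.21² ≈ 4.789
  n=2: λ₂ = 20π²/3.21² ≈ 19.157 (4× faster decay)
  n=3: λ₃ = 45π²/3.21² ≈ 43.102 (9× faster decay)
As t → ∞, higher modes decay exponentially faster. The n=1 mode dominates: T ~ c₁ sin(πx/3.21) e^{-λ₁t}.
Decay rate: λ₁ = 5π²/3.21² ≈ 4.789.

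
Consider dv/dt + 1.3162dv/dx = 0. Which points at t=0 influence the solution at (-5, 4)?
A single point: x = -10.2648. The characteristic through (-5, 4) is x - 1.3162t = const, so x = -5 - 1.3162·4 = -10.2648.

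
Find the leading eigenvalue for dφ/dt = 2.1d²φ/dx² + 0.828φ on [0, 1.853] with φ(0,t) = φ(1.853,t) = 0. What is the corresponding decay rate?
Eigenvalues: λₙ = 2.1n²π²/1.853² - 0.828.
First three modes:
  n=1: λ₁ = 2.1π²/1.853² - 0.828 ≈ 5.208
  n=2: λ₂ = 8.4π²/1.853² - 0.828 ≈ 23.317
  n=3: λ₃ = 18.9π²/1.853² - 0.828 ≈ 53.498
Since 2.1π²/1.853² ≈ 6.036 > 0.828, all λₙ > 0.
The n=1 mode decays slowest → dominates as t → ∞.
Asymptotic: φ ~ c₁ sin(πx/1.853) e^{-λ₁t} with decay rate λ₁ ≈ 5.208.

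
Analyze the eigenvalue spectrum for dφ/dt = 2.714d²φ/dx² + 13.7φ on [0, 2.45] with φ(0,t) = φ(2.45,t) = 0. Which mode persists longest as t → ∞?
Eigenvalues: λₙ = 2.714n²π²/2.45² - 13.7.
First three modes:
  n=1: λ₁ = 2.714π²/2.45² - 13.7 ≈ -9.238
  n=2: λ₂ = 10.856π²/2.45² - 13.7 ≈ 4.15
  n=3: λ₃ = 24.426π²/2.45² - 13.7 ≈ 26.462
Since 2.714π²/2.45² ≈ 4.462 < 13.7, λ₁ < 0.
The n=1 mode grows fastest (−λₙ is largest for n=1) → dominates.
Asymptotic: φ ~ c₁ sin(πx/2.45) e^{9.238t} (exponential growth at rate −λ₁ ≈ 9.238).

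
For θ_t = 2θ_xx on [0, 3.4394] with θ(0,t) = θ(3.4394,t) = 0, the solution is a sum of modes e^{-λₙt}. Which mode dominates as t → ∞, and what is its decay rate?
Eigenvalues: λₙ = 2n²π²/3.4394².
First three modes:
  n=1: λ₁ = 2π²/3.4394² ≈ 1.669
  n=2: λ₂ = 8π²/3.4394² ≈ 6.675 (4× faster decay)
  n=3: λ₃ = 18π²/3.4394² ≈ 15.018 (9× faster decay)
As t → ∞, higher modes decay exponentially faster. The n=1 mode dominates: θ ~ c₁ sin(πx/3.4394) e^{-λ₁t}.
Decay rate: λ₁ = 2π²/3.4394² ≈ 1.669.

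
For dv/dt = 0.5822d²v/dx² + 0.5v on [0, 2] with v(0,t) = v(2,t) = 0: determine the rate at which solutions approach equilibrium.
Eigenvalues: λₙ = 0.5822n²π²/2² - 0.5.
First three modes:
  n=1: λ₁ = 0.5822π²/2² - 0.5 ≈ 0.937
  n=2: λ₂ = 2.3288π²/2² - 0.5 ≈ 5.246
  n=3: λ₃ = 5.2398π²/2² - 0.5 ≈ 12.429
Since 0.5822π²/2² ≈ 1.437 > 0.5, all λₙ > 0.
The n=1 mode decays slowest → dominates as t → ∞.
Asymptotic: v ~ c₁ sin(πx/2) e^{-λ₁t} with decay rate λ₁ ≈ 0.937.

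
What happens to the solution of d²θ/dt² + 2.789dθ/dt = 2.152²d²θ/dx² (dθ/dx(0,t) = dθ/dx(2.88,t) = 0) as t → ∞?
θ → constant (steady state). Damping (γ=2.789) dissipates the nonconstant modes; with Neumann BCs the spatial average obeys M''+γM'=0 and tends to a finite limit.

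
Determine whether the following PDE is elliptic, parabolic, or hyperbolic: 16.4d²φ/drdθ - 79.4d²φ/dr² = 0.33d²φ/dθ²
Rewriting in standard form: -79.4d²φ/dr² + 16.4d²φ/drdθ - 0.33d²φ/dθ² = 0. Coefficients: A = -79.4, B = 16.4, C = -0.33. B² - 4AC = 164.152, which is positive, so the equation is hyperbolic.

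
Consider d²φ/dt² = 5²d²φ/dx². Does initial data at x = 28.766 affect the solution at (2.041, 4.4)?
No. The domain of dependence is [-19.959, 24.041], and 28.766 is outside this interval.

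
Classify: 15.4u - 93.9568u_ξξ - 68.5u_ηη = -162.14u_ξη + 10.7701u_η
Rewriting in standard form: -93.9568u_ξξ + 162.14u_ξη - 68.5u_ηη - 10.7701u_η + 15.4u = 0. Hyperbolic (discriminant = 545.2164).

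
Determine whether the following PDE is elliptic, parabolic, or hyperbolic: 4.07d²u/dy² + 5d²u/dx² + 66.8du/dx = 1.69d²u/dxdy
Rewriting in standard form: 5d²u/dx² - 1.69d²u/dxdy + 4.07d²u/dy² + 66.8du/dx = 0. Coefficients: A = 5, B = -1.69, C = 4.07. B² - 4AC = -78.5439, which is negative, so the equation is elliptic.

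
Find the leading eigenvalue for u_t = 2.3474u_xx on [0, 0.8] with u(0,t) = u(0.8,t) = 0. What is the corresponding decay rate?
Eigenvalues: λₙ = 2.3474n²π²/0.8².
First three modes:
  n=1: λ₁ = 2.3474π²/0.8² ≈ 36.2
  n=2: λ₂ = 9.3896π²/0.8² ≈ 144.799 (4× faster decay)
  n=3: λ₃ = 21.1266π²/0.8² ≈ 325.799 (9× faster decay)
As t → ∞, higher modes decay exponentially faster. The n=1 mode dominates: u ~ c₁ sin(πx/0.8) e^{-λ₁t}.
Decay rate: λ₁ = 2.3474π²/0.8² ≈ 36.2.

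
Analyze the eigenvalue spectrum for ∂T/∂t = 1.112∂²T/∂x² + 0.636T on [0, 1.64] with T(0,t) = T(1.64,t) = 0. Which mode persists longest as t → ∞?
Eigenvalues: λₙ = 1.112n²π²/1.64² - 0.636.
First three modes:
  n=1: λ₁ = 1.112π²/1.64² - 0.636 ≈ 3.445
  n=2: λ₂ = 4.448π²/1.64² - 0.636 ≈ 15.686
  n=3: λ₃ = 10.008π²/1.64² - 0.636 ≈ 36.089
Since 1.112π²/1.64² ≈ 4.081 > 0.636, all λₙ > 0.
The n=1 mode decays slowest → dominates as t → ∞.
Asymptotic: T ~ c₁ sin(πx/1.64) e^{-λ₁t} with decay rate λ₁ ≈ 3.445.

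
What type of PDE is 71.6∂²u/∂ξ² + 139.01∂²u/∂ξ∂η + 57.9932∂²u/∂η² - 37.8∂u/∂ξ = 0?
With A = 71.6, B = 139.01, C = 57.9932, the discriminant is 2714.52762. This is a hyperbolic PDE.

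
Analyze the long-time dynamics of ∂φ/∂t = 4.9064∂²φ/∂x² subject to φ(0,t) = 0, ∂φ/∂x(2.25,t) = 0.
Long-time behavior: φ → 0. Heat escapes through the Dirichlet boundary.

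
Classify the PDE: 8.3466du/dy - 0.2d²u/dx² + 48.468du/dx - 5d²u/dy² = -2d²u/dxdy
Rewriting in standard form: -0.2d²u/dx² + 2d²u/dxdy - 5d²u/dy² + 48.468du/dx + 8.3466du/dy = 0. A = -0.2, B = 2, C = -5. Discriminant B² - 4AC = 0. Since 0 = 0, parabolic.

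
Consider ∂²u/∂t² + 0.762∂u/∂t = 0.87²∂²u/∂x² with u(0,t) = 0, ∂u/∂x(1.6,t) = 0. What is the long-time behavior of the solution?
As t → ∞, u → 0. Damping (γ=0.762) dissipates energy; oscillations decay exponentially.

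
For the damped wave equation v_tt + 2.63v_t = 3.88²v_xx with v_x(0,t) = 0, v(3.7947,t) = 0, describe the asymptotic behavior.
v → 0. Damping (γ=2.63) dissipates energy; oscillations decay exponentially.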